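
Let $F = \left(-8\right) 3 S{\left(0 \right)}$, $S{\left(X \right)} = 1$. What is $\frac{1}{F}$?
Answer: $- \frac{1}{24} \approx -0.041667$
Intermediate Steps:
$F = -24$ ($F = \left(-8\right) 3 \cdot 1 = \left(-24\right) 1 = -24$)
$\frac{1}{F} = \frac{1}{-24} = - \frac{1}{24}$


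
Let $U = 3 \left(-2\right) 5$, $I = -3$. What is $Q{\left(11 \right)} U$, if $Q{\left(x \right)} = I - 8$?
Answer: $330$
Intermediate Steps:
$Q{\left(x \right)} = -11$ ($Q{\left(x \right)} = -3 - 8 = -11$)
$U = -30$ ($U = \left(-6\right) 5 = -30$)
$Q{\left(11 \right)} U = \left(-11\right) \left(-30\right) = 330$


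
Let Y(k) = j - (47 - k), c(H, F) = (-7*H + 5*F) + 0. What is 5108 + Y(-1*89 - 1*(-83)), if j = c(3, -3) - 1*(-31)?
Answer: 5050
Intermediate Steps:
c(H, F) = -7*H + 5*F
j = -5 (j = (-7*3 + 5*(-3)) - 1*(-31) = (-21 - 15) + 31 = -36 + 31 = -5)
Y(k) = -52 + k (Y(k) = -5 - (47 - k) = -5 + (-47 + k) = -52 + k)
5108 + Y(-1*89 - 1*(-83)) = 5108 + (-52 + (-1*89 - 1*(-83))) = 5108 + (-52 + (-89 + 83)) = 5108 + (-52 - 6) = 5108 - 58 = 5050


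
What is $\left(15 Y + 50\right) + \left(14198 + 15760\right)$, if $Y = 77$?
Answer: $31163$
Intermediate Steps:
$\left(15 Y + 50\right) + \left(14198 + 15760\right) = \left(15 \cdot 77 + 50\right) + \left(14198 + 15760\right) = \left(1155 + 50\right) + 29958 = 1205 + 29958 = 31163$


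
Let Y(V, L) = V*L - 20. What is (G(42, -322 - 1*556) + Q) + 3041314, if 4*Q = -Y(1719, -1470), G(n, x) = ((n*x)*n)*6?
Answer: -11239401/2 ≈ -5.6197e+6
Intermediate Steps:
Y(V, L) = -20 + L*V (Y(V, L) = L*V - 20 = -20 + L*V)
G(n, x) = 6*x*n² (G(n, x) = (x*n²)*6 = 6*x*n²)
Q = 1263475/2 (Q = (-(-20 - 1470*1719))/4 = (-(-20 - 2526930))/4 = (-1*(-2526950))/4 = (¼)*2526950 = 1263475/2 ≈ 6.3174e+5)
(G(42, -322 - 1*556) + Q) + 3041314 = (6*(-322 - 1*556)*42² + 1263475/2) + 3041314 = (6*(-322 - 556)*1764 + 1263475/2) + 3041314 = (6*(-878)*1764 + 1263475/2) + 3041314 = (-9292752 + 1263475/2) + 3041314 = -17322029/2 + 3041314 = -11239401/2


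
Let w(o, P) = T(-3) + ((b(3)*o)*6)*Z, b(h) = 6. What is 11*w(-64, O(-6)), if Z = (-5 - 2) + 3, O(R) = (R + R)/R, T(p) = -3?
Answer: 101343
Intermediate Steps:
O(R) = 2 (O(R) = (2*R)/R = 2)
Z = -4 (Z = -7 + 3 = -4)
w(o, P) = -3 - 144*o (w(o, P) = -3 + ((6*o)*6)*(-4) = -3 + (36*o)*(-4) = -3 - 144*o)
11*w(-64, O(-6)) = 11*(-3 - 144*(-64)) = 11*(-3 + 9216) = 11*9213 = 101343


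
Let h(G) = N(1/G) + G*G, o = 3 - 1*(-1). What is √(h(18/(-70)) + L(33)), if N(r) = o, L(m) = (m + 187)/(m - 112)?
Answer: √9795921/2765 ≈ 1.1320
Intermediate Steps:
L(m) = (187 + m)/(-112 + m)
o = 4 (o = 3 + 1 = 4)
N(r) = 4
h(G) = 4 + G² (h(G) = 4 + G*G = 4 + G²)
√(h(18/(-70)) + L(33)) = √((4 + (18/(-70))²) + (187 + 33)/(-112 + 33)) = √((4 + (18*(-1/70))²) + 220/(-79)) = √((4 + (-9/35)²) - 1/79*220) = √((4 + 81/1225) - 220/79) = √(4981/1225 - 220/79) = √(123999/96775) = √9795921/2765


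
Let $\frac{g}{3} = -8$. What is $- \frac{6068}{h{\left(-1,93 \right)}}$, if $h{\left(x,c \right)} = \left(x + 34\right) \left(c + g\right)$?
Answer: $- \frac{6068}{2277} \approx -2.6649$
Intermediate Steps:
$g = -24$ ($g = 3 \left(-8\right) = -24$)
$h{\left(x,c \right)} = \left(-24 + c\right) \left(34 + x\right)$ ($h{\left(x,c \right)} = \left(x + 34\right) \left(c - 24\right) = \left(34 + x\right) \left(-24 + c\right) = \left(-24 + c\right) \left(34 + x\right)$)
$- \frac{6068}{h{\left(-1,93 \right)}} = - \frac{6068}{-816 - -24 + 34 \cdot 93 + 93 \left(-1\right)} = - \frac{6068}{-816 + 24 + 3162 - 93} = - \frac{6068}{2277}$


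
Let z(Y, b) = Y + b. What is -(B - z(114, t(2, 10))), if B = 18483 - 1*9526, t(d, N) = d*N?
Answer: -8823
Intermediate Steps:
t(d, N) = N*d
B = 8957 (B = 18483 - 9526 = 8957)
-(B - z(114, t(2, 10))) = -(8957 - (114 + 10*2)) = -(8957 - (114 + 20)) = -(8957 - 1*134) = -(8957 - 134) = -1*8823 = -8823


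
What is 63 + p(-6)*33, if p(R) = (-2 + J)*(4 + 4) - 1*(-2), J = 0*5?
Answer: -399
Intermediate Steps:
J = 0
p(R) = -14 (p(R) = (-2 + 0)*(4 + 4) - 1*(-2) = -2*8 + 2 = -16 + 2 = -14)
63 + p(-6)*33 = 63 - 14*33 = 63 - 462 = -399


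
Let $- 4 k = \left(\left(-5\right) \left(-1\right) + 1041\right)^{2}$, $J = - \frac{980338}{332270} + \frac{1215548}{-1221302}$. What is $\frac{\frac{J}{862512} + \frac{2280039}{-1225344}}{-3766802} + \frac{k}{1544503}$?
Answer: $- \frac{59012837516302035866511951703821}{333221555362946992074925820381440} \approx -0.1771$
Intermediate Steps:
$J = - \frac{400294723509}{101450503885}$ ($J = \left(-980338\right) \frac{1}{332270} + 1215548 \left(- \frac{1}{1221302}\right) = - \frac{490169}{166135} - \frac{607774}{610651} = - \frac{400294723509}{101450503885} \approx -3.9457$)
$k = -273529$ ($k = - \frac{\left(\left(-5\right) \left(-1\right) + 1041\right)^{2}}{4} = - \frac{\left(5 + 1041\right)^{2}}{4} = - \frac{1046^{2}}{4} = \left(- \frac{1}{4}\right) 1094116 = -273529$)
$\frac{\frac{J}{862512} + \frac{2280039}{-1225344}}{-3766802} + \frac{k}{1544503} = \frac{- \frac{400294723509}{101450503885 \cdot 862512} + \frac{2280039}{-1225344}}{-3766802} - \frac{273529}{1544503} = \left(\left(- \frac{400294723509}{101450503885}\right) \frac{1}{862512} + 2280039 \left(- \frac{1}{1225344}\right)\right) \left(- \frac{1}{3766802}\right) - \frac{273529}{1544503} = \left(- \frac{133431574503}{29167425668953040} - \frac{760013}{408448}\right) \left(- \frac{1}{3766802}\right) - \frac{273529}{1544503} = \left(- \frac{1385479824049859336929}{744586042477033205120}\right) \left(- \frac{1}{3766802}\right) - \frac{273529}{1544503} = \frac{106575371080758410533}{215746784151890279316340480} - \frac{273529}{1544503} = - \frac{59012837516302035866511951703821}{333221555362946992074925820381440}$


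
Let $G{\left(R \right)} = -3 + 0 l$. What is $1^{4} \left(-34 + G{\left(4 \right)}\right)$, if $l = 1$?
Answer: $-37$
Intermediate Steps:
$G{\left(R \right)} = -3$ ($G{\left(R \right)} = -3 + 0 \cdot 1 = -3 + 0 = -3$)
$1^{4} \left(-34 + G{\left(4 \right)}\right) = 1^{4} \left(-34 - 3\right) = 1 \left(-37\right) = -37$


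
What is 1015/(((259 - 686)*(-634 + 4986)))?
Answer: -145/265472 ≈ -0.00054620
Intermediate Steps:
1015/(((259 - 686)*(-634 + 4986))) = 1015/((-427*4352)) = 1015/(-1858304) = 1015*(-1/1858304) = -145/265472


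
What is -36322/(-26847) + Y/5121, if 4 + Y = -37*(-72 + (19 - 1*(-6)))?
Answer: 8614241/5091981 ≈ 1.6917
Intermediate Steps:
Y = 1735 (Y = -4 - 37*(-72 + (19 - 1*(-6))) = -4 - 37*(-72 + (19 + 6)) = -4 - 37*(-72 + 25) = -4 - 37*(-47) = -4 + 1739 = 1735)
-36322/(-26847) + Y/5121 = -36322/(-26847) + 1735/5121 = -36322*(-1/26847) + 1735*(1/5121) = 36322/26847 + 1735/5121 = 8614241/5091981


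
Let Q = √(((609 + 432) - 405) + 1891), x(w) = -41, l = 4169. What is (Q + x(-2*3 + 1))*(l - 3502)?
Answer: -27347 + 12673*√7 ≈ 6182.6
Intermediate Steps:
Q = 19*√7 (Q = √((1041 - 405) + 1891) = √(636 + 1891) = √2527 = 19*√7 ≈ 50.269)
(Q + x(-2*3 + 1))*(l - 3502) = (19*√7 - 41)*(4169 - 3502) = (-41 + 19*√7)*667 = -27347 + 12673*√7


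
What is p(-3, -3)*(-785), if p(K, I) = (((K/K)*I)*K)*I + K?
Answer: 23550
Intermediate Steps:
p(K, I) = K + K*I² (p(K, I) = ((1*I)*K)*I + K = (I*K)*I + K = K*I² + K = K + K*I²)
p(-3, -3)*(-785) = -3*(1 + (-3)²)*(-785) = -3*(1 + 9)*(-785) = -3*10*(-785) = -30*(-785) = 23550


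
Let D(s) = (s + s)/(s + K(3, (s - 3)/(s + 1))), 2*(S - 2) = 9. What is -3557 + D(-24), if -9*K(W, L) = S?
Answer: -1582001/445 ≈ -3555.1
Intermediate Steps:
S = 13/2 (S = 2 + (½)*9 = 2 + 9/2 = 13/2 ≈ 6.5000)
K(W, L) = -13/18 (K(W, L) = -⅑*13/2 = -13/18)
D(s) = 2*s/(-13/18 + s) (D(s) = (s + s)/(s - 13/18) = (2*s)/(-13/18 + s) = 2*s/(-13/18 + s))
-3557 + D(-24) = -3557 + 36*(-24)/(-13 + 18*(-24)) = -3557 + 36*(-24)/(-13 - 432) = -3557 + 36*(-24)/(-445) = -3557 + 36*(-24)*(-1/445) = -3557 + 864/445 = -1582001/445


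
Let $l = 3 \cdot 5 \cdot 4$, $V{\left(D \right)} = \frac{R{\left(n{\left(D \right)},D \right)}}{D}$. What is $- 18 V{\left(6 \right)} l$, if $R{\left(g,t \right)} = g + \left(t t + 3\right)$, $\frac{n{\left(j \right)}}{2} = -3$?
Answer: $-5940$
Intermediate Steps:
$n{\left(j \right)} = -6$ ($n{\left(j \right)} = 2 \left(-3\right) = -6$)
$R{\left(g,t \right)} = 3 + g + t^{2}$ ($R{\left(g,t \right)} = g + \left(t^{2} + 3\right) = g + \left(3 + t^{2}\right) = 3 + g + t^{2}$)
$V{\left(D \right)} = \frac{-3 + D^{2}}{D}$ ($V{\left(D \right)} = \frac{3 - 6 + D^{2}}{D} = \frac{-3 + D^{2}}{D}$)
$l = 60$ ($l = 15 \cdot 4 = 60$)
$- 18 V{\left(6 \right)} l = - 18 \left(6 - \frac{3}{6}\right) 60 = - 18 \left(6 - \frac{1}{2}\right) 60 = \left(-18\right) \frac{11}{2} \cdot 60 = \left(-99\right) 60 = -5940$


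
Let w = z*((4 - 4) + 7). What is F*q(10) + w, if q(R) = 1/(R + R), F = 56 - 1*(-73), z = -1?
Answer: -11/20 ≈ -0.55000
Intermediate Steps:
w = -7 (w = -((4 - 4) + 7) = -(0 + 7) = -1*7 = -7)
F = 129 (F = 56 + 73 = 129)
q(R) = 1/(2*R)
F*q(10) + w = 129*((½)/10) - 7 = 129*((½)*(⅒)) - 7 = 129*(1/20) - 7 = 129/20 - 7 = -11/20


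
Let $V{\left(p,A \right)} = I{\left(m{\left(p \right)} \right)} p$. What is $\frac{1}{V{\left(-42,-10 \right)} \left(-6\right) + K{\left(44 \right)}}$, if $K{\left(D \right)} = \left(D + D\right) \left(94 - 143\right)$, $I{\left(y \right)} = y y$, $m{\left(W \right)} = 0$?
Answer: $- \frac{1}{4312} \approx -0.00023191$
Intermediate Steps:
$I{\left(y \right)} = y^{2}$
$K{\left(D \right)} = - 98 D$ ($K{\left(D \right)} = 2 D \left(-49\right) = - 98 D$)
$V{\left(p,A \right)} = 0$ ($V{\left(p,A \right)} = 0^{2} p = 0 p = 0$)
$\frac{1}{V{\left(-42,-10 \right)} \left(-6\right) + K{\left(44 \right)}} = \frac{1}{0 \left(-6\right) - 4312} = \frac{1}{0 - 4312} = \frac{1}{-4312} = - \frac{1}{4312}$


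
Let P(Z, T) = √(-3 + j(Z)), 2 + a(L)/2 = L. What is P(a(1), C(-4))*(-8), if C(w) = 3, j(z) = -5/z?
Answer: -4*I*√2 ≈ -5.6569*I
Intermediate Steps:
a(L) = -4 + 2*L
P(Z, T) = √(-3 - 5/Z)
P(a(1), C(-4))*(-8) = √(-3 - 5/(-4 + 2*1))*(-8) = √(-3 - 5/(-4 + 2))*(-8) = √(-3 - 5/(-2))*(-8) = √(-3 - 5*(-½))*(-8) = √(-3 + 5/2)*(-8) = √(-½)*(-8) = (I*√2/2)*(-8) = -4*I*√2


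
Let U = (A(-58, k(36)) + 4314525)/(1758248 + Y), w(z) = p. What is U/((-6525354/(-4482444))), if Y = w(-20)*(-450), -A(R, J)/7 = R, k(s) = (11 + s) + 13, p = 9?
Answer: 1611786380947/953896911341 ≈ 1.6897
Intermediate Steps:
w(z) = 9
k(s) = 24 + s
A(R, J) = -7*R
Y = -4050 (Y = 9*(-450) = -4050)
U = 4314931/1754198 (U = (-7*(-58) + 4314525)/(1758248 - 4050) = (406 + 4314525)/1754198 = 4314931*(1/1754198) = 4314931/1754198 ≈ 2.4598)
U/((-6525354/(-4482444))) = 4314931/(1754198*((-6525354/(-4482444)))) = 4314931/(1754198*((-6525354*(-1/4482444)))) = 4314931/(1754198*(1087559/747074)) = (4314931/1754198)*(747074/1087559) = 1611786380947/953896911341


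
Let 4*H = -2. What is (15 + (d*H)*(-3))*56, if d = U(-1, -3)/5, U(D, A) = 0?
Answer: 840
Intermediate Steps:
H = -½ (H = (¼)*(-2) = -½ ≈ -0.50000)
d = 0 (d = 0/5 = 0*(⅕) = 0)
(15 + (d*H)*(-3))*56 = (15 + (0*(-½))*(-3))*56 = (15 + 0*(-3))*56 = (15 + 0)*56 = 15*56 = 840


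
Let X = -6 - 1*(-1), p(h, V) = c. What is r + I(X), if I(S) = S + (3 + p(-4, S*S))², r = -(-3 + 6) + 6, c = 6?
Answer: 79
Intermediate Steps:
p(h, V) = 6
r = 3 (r = -1*3 + 6 = -3 + 6 = 3)
X = -5 (X = -6 + 1 = -5)
I(S) = 81 + S (I(S) = S + (3 + 6)² = S + 9² = S + 81 = 81 + S)
r + I(X) = 3 + (81 - 5) = 3 + 76 = 79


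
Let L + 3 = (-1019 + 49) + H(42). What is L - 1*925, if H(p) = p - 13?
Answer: -1869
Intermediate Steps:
H(p) = -13 + p
L = -944 (L = -3 + ((-1019 + 49) + (-13 + 42)) = -3 + (-970 + 29) = -3 - 941 = -944)
L - 1*925 = -944 - 1*925 = -944 - 925 = -1869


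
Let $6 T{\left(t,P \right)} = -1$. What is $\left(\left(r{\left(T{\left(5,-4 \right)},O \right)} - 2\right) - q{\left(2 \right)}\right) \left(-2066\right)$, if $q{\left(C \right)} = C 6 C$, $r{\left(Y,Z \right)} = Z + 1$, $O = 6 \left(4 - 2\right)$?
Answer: $26858$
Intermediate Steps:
$T{\left(t,P \right)} = - \frac{1}{6}$ ($T{\left(t,P \right)} = \frac{1}{6} \left(-1\right) = - \frac{1}{6}$)
$O = 12$ ($O = 6 \cdot 2 = 12$)
$r{\left(Y,Z \right)} = 1 + Z$
$q{\left(C \right)} = 6 C^{2}$
$\left(\left(r{\left(T{\left(5,-4 \right)},O \right)} - 2\right) - q{\left(2 \right)}\right) \left(-2066\right) = \left(\left(\left(1 + 12\right) - 2\right) - 6 \cdot 2^{2}\right) \left(-2066\right) = \left(\left(13 - 2\right) - 6 \cdot 4\right) \left(-2066\right) = \left(11 - 24\right) \left(-2066\right) = \left(-13\right) \left(-2066\right) = 26858$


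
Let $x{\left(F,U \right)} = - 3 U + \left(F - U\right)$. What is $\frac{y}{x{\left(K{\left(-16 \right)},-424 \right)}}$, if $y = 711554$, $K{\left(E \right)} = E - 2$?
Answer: $\frac{355777}{839} \approx 424.05$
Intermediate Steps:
$K{\left(E \right)} = -2 + E$
$x{\left(F,U \right)} = F - 4 U$
$\frac{y}{x{\left(K{\left(-16 \right)},-424 \right)}} = \frac{711554}{\left(-2 - 16\right) - -1696} = \frac{711554}{-18 + 1696} = \frac{711554}{1678} = 711554 \cdot \frac{1}{1678} = \frac{355777}{839}$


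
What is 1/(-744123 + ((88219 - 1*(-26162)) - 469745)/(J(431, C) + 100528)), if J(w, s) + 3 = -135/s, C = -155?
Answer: -1558151/1159461504715 ≈ -1.3439e-6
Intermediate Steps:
J(w, s) = -3 - 135/s
1/(-744123 + ((88219 - 1*(-26162)) - 469745)/(J(431, C) + 100528)) = 1/(-744123 + ((88219 - 1*(-26162)) - 469745)/((-3 - 135/(-155)) + 100528)) = 1/(-744123 + ((88219 + 26162) - 469745)/((-3 - 135*(-1/155)) + 100528)) = 1/(-744123 + (114381 - 469745)/((-3 + 27/31) + 100528)) = 1/(-744123 - 355364/(-66/31 + 100528)) = 1/(-744123 - 355364/3116302/31) = 1/(-744123 - 355364*31/3116302) = 1/(-744123 - 5508142/1558151) = 1/(-1159461504715/1558151) = -1558151/1159461504715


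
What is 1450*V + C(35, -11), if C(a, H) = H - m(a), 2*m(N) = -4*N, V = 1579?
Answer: 2289609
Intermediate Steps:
m(N) = -2*N (m(N) = (-4*N)/2 = -2*N)
C(a, H) = H + 2*a (C(a, H) = H - (-2)*a = H + 2*a)
1450*V + C(35, -11) = 1450*1579 + (-11 + 2*35) = 2289550 + (-11 + 70) = 2289550 + 59 = 2289609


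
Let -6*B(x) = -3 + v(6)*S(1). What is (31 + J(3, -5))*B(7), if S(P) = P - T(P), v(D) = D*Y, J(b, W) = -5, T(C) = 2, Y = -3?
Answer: -65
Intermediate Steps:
v(D) = -3*D (v(D) = D*(-3) = -3*D)
S(P) = -2 + P (S(P) = P - 1*2 = P - 2 = -2 + P)
B(x) = -5/2 (B(x) = -(-3 + (-3*6)*(-2 + 1))/6 = -(-3 - 18*(-1))/6 = -(-3 + 18)/6 = -1/6*15 = -5/2)
(31 + J(3, -5))*B(7) = (31 - 5)*(-5/2) = 26*(-5/2) = -65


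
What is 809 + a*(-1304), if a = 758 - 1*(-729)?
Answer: -1938239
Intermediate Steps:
a = 1487 (a = 758 + 729 = 1487)
809 + a*(-1304) = 809 + 1487*(-1304) = 809 - 1939048 = -1938239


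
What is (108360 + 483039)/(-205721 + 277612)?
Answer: 591399/71891 ≈ 8.2263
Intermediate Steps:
(108360 + 483039)/(-205721 + 277612) = 591399/71891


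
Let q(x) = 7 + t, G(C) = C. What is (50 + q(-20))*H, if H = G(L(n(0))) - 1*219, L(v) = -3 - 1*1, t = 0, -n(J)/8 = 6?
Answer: -12711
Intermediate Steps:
n(J) = -48 (n(J) = -8*6 = -48)
L(v) = -4 (L(v) = -3 - 1 = -4)
q(x) = 7 (q(x) = 7 + 0 = 7)
H = -223 (H = -4 - 1*219 = -4 - 219 = -223)
(50 + q(-20))*H = (50 + 7)*(-223) = 57*(-223) = -12711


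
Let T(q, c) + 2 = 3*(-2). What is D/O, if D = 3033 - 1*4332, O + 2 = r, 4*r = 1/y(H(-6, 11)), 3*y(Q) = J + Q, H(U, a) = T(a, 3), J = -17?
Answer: 129900/203 ≈ 639.90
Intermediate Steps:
T(q, c) = -8 (T(q, c) = -2 + 3*(-2) = -2 - 6 = -8)
H(U, a) = -8
y(Q) = -17/3 + Q/3 (y(Q) = (-17 + Q)/3 = -17/3 + Q/3)
r = -3/100 (r = 1/(4*(-17/3 + (⅓)*(-8))) = 1/(4*(-17/3 - 8/3)) = 1/(4*(-25/3)) = (¼)*(-3/25) = -3/100 ≈ -0.030000)
O = -203/100 (O = -2 - 3/100 = -203/100 ≈ -2.0300)
D = -1299 (D = 3033 - 4332 = -1299)
D/O = -1299/(-203/100) = -1299*(-100/203) = 129900/203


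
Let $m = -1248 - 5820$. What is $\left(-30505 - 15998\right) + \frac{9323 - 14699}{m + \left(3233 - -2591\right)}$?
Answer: $- \frac{14461089}{311} \approx -46499.0$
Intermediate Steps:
$m = -7068$ ($m = -1248 - 5820 = -7068$)
$\left(-30505 - 15998\right) + \frac{9323 - 14699}{m + \left(3233 - -2591\right)} = \left(-30505 - 15998\right) + \frac{9323 - 14699}{-7068 + \left(3233 - -2591\right)} = -46503 - \frac{5376}{-7068 + \left(3233 + 2591\right)} = -46503 - \frac{5376}{-7068 + 5824} = -46503 - \frac{5376}{-1244} = -46503 - - \frac{1344}{311} = -46503 + \frac{1344}{311} = - \frac{14461089}{311}$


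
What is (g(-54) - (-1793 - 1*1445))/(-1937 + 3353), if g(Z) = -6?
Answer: 404/177 ≈ 2.2825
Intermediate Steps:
(g(-54) - (-1793 - 1*1445))/(-1937 + 3353) = (-6 - (-1793 - 1*1445))/(-1937 + 3353) = (-6 - (-1793 - 1445))/1416 = (-6 - 1*(-3238))*(1/1416) = (-6 + 3238)*(1/1416) = 3232*(1/1416) = 404/177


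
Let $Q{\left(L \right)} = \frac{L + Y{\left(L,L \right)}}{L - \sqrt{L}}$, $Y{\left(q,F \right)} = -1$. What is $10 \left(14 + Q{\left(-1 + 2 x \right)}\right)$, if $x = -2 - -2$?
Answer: $150 - 10 i \approx 150.0 - 10.0 i$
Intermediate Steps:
$x = 0$ ($x = -2 + 2 = 0$)
$Q{\left(L \right)} = \frac{-1 + L}{L - \sqrt{L}}$ ($Q{\left(L \right)} = \frac{L - 1}{L - \sqrt{L}} = \frac{-1 + L}{L - \sqrt{L}}$)
$10 \left(14 + Q{\left(-1 + 2 x \right)}\right) = 10 \left(14 + \frac{1 - \left(-1 + 2 \cdot 0\right)}{\sqrt{-1 + 2 \cdot 0} - \left(-1 + 2 \cdot 0\right)}\right) = 10 \left(14 + \frac{1 - \left(-1 + 0\right)}{\sqrt{-1 + 0} - \left(-1 + 0\right)}\right) = 10 \left(14 + \frac{1 - -1}{\sqrt{-1} - -1}\right) = 10 \left(14 + \frac{1 + 1}{i + 1}\right) = 10 \left(14 + \frac{1}{1 + i} 2\right) = 10 \left(14 + \frac{1 - i}{2} \cdot 2\right) = 10 \left(14 + \left(1 - i\right)\right) = 10 \left(15 - i\right) = 150 - 10 i$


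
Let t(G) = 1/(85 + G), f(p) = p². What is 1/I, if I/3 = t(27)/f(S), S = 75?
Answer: 210000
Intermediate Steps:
I = 1/210000 (I = 3*(1/((85 + 27)*(75²))) = 3*(1/(112*5625)) = 3*((1/112)*(1/5625)) = 3*(1/630000) = 1/210000 ≈ 4.7619e-6)
1/I = 1/(1/210000) = 210000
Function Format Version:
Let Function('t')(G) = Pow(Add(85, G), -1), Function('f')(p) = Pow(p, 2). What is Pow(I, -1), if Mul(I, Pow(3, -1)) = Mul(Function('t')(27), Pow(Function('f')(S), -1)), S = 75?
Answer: 210000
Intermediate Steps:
I = Rational(1, 210000) (I = Mul(3, Mul(Pow(Add(85, 27), -1), Pow(Pow(75, 2), -1))) = Mul(3, Mul(Pow(112, -1), Pow(5625, -1))) = Mul(3, Mul(Rational(1, 112), Rational(1, 5625))) = Mul(3, Rational(1, 630000)) = Rational(1, 210000) ≈ 4.7619e-6)
Pow(I, -1) = Pow(Rational(1, 210000), -1) = 210000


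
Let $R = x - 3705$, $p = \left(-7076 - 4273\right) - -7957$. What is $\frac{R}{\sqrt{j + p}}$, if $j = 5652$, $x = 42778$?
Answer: $\frac{39073 \sqrt{565}}{1130} \approx 821.91$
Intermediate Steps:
$p = -3392$ ($p = \left(-7076 - 4273\right) + 7957 = -11349 + 7957 = -3392$)
$R = 39073$ ($R = 42778 - 3705 = 39073$)
$\frac{R}{\sqrt{j + p}} = \frac{39073}{\sqrt{5652 - 3392}} = \frac{39073}{\sqrt{2260}} = \frac{39073}{2 \sqrt{565}} = 39073 \frac{\sqrt{565}}{1130} = \frac{39073 \sqrt{565}}{1130}$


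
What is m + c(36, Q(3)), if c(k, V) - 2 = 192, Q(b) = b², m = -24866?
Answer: -24672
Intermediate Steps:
c(k, V) = 194 (c(k, V) = 2 + 192 = 194)
m + c(36, Q(3)) = -24866 + 194 = -24672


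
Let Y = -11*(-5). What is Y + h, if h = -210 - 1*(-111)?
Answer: -44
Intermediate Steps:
Y = 55
h = -99 (h = -210 + 111 = -99)
Y + h = 55 - 99 = -44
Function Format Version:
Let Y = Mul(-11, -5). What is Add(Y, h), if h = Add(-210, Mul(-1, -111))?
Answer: -44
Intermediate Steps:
Y = 55
h = -99 (h = Add(-210, 111) = -99)
Add(Y, h) = Add(55, -99) = -44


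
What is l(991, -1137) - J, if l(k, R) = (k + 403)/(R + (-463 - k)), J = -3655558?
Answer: 9471549384/2591 ≈ 3.6556e+6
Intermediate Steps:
l(k, R) = (403 + k)/(-463 + R - k)
l(991, -1137) - J = (-403 - 1*991)/(463 + 991 - 1*(-1137)) - 1*(-3655558) = (-403 - 991)/(463 + 991 + 1137) + 3655558 = -1394/2591 + 3655558 = 9471549384/2591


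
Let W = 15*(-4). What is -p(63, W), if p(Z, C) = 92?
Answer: -92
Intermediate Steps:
W = -60
-p(63, W) = -1*92 = -92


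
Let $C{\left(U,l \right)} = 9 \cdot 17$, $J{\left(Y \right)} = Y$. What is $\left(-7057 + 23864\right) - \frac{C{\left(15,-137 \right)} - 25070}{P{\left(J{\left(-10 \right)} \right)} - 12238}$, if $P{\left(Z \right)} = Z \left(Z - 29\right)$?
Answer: $\frac{199104419}{11848} \approx 16805.0$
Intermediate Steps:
$P{\left(Z \right)} = Z \left(-29 + Z\right)$
$C{\left(U,l \right)} = 153$
$\left(-7057 + 23864\right) - \frac{C{\left(15,-137 \right)} - 25070}{P{\left(J{\left(-10 \right)} \right)} - 12238} = \left(-7057 + 23864\right) - \frac{153 - 25070}{- 10 \left(-29 - 10\right) - 12238} = 16807 - - \frac{24917}{\left(-10\right) \left(-39\right) - 12238} = 16807 - - \frac{24917}{390 - 12238} = 16807 - - \frac{24917}{-11848} = 16807 - \left(-24917\right) \left(- \frac{1}{11848}\right) = 16807 - \frac{24917}{11848} = \frac{199104419}{11848}$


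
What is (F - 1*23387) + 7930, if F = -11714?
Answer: -27171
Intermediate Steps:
(F - 1*23387) + 7930 = (-11714 - 1*23387) + 7930 = (-11714 - 23387) + 7930 = -35101 + 7930 = -27171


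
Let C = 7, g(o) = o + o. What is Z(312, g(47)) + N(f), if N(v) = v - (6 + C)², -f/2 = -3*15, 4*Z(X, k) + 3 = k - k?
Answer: -319/4 ≈ -79.750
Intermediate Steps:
g(o) = 2*o
Z(X, k) = -¾ (Z(X, k) = -¾ + (k - k)/4 = -¾ + (¼)*0 = -¾ + 0 = -¾)
f = 90 (f = -(-6)*15 = -2*(-45) = 90)
N(v) = -169 + v (N(v) = v - (6 + 7)² = v - 1*13² = v - 1*169 = v - 169 = -169 + v)
Z(312, g(47)) + N(f) = -¾ + (-169 + 90) = -¾ - 79 = -319/4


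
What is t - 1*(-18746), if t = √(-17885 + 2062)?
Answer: 18746 + I*√15823 ≈ 18746.0 + 125.79*I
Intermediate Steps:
t = I*√15823 (t = √(-15823) = I*√15823 ≈ 125.79*I)
t - 1*(-18746) = I*√15823 - 1*(-18746) = I*√15823 + 18746 = 18746 + I*√15823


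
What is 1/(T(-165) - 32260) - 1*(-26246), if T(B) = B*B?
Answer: 132148609/5035 ≈ 26246.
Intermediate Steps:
T(B) = B**2
1/(T(-165) - 32260) - 1*(-26246) = 1/((-165)**2 - 32260) - 1*(-26246) = 1/(27225 - 32260) + 26246 = 1/(-5035) + 26246 = -1/5035 + 26246 = 132148609/5035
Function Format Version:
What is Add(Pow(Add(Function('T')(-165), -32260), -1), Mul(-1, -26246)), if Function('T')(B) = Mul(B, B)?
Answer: Rational(132148609, 5035) ≈ 26246.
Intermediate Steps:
Function('T')(B) = Pow(B, 2)
Add(Pow(Add(Function('T')(-165), -32260), -1), Mul(-1, -26246)) = Add(Pow(Add(Pow(-165, 2), -32260), -1), Mul(-1, -26246)) = Add(Pow(Add(27225, -32260), -1), 26246) = Add(Pow(-5035, -1), 26246) = Add(Rational(-1, 5035), 26246) = Rational(132148609, 5035)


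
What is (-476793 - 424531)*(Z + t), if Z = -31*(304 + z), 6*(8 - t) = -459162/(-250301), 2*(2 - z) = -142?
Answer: 2634878220083544/250301 ≈ 1.0527e+10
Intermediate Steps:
z = 73 (z = 2 - ½*(-142) = 2 + 71 = 73)
t = 1925881/250301 (t = 8 - (-76527)/(-250301) = 8 - (-76527)*(-1)/250301 = 8 - ⅙*459162/250301 = 8 - 76527/250301 = 1925881/250301 ≈ 7.6943)
Z = -11687 (Z = -31*(304 + 73) = -31*377 = -11687)
(-476793 - 424531)*(Z + t) = (-476793 - 424531)*(-11687 + 1925881/250301) = -901324*(-2923341906/250301) = 2634878220083544/250301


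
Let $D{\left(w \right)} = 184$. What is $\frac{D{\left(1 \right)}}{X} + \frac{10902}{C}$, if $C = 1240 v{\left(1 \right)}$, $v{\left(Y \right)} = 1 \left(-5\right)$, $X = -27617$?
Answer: $- \frac{151110667}{85612700} \approx -1.765$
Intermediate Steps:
$v{\left(Y \right)} = -5$
$C = -6200$ ($C = 1240 \left(-5\right) = -6200$)
$\frac{D{\left(1 \right)}}{X} + \frac{10902}{C} = \frac{184}{-27617} + \frac{10902}{-6200} = 184 \left(- \frac{1}{27617}\right) + 10902 \left(- \frac{1}{6200}\right) = - \frac{184}{27617} - \frac{5451}{3100} = - \frac{151110667}{85612700}$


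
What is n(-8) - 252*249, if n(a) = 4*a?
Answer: -62780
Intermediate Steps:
n(-8) - 252*249 = 4*(-8) - 252*249 = -32 - 62748 = -62780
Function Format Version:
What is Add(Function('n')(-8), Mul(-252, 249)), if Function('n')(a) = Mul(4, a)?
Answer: -62780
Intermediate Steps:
Add(Function('n')(-8), Mul(-252, 249)) = Add(Mul(4, -8), Mul(-252, 249)) = Add(-32, -62748) = -62780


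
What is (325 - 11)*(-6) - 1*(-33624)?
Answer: 31740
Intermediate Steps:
(325 - 11)*(-6) - 1*(-33624) = 314*(-6) + 33624 = -1884 + 33624 = 31740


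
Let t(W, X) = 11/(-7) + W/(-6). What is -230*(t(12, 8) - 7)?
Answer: 17020/7 ≈ 2431.4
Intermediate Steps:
t(W, X) = -11/7 - W/6 (t(W, X) = 11*(-⅐) + W*(-⅙) = -11/7 - W/6)
-230*(t(12, 8) - 7) = -230*((-11/7 - ⅙*12) - 7) = -230*((-11/7 - 2) - 7) = -230*(-25/7 - 7) = -230*(-74/7) = 17020/7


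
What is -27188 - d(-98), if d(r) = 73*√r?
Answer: -27188 - 511*I*√2 ≈ -27188.0 - 722.66*I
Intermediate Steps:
-27188 - d(-98) = -27188 - 73*√(-98) = -27188 - 73*7*I*√2 = -27188 - 511*I*√2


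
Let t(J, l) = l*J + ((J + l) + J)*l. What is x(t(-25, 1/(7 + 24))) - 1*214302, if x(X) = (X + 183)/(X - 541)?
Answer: -111914035489/522225 ≈ -2.1430e+5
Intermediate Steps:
t(J, l) = J*l + l*(l + 2*J) (t(J, l) = J*l + (l + 2*J)*l = J*l + l*(l + 2*J))
x(X) = (183 + X)/(-541 + X)
x(t(-25, 1/(7 + 24))) - 1*214302 = (183 + (1/(7 + 24) + 3*(-25))/(7 + 24))/(-541 + (1/(7 + 24) + 3*(-25))/(7 + 24)) - 1*214302 = (183 + (1/31 - 75)/31)/(-541 + (1/31 - 75)/31) - 214302 = (183 + (1/31)*(-2324/31))/(-541 + (1/31)*(-2324/31)) - 214302 = (183 - 2324/961)/(-541 - 2324/961) - 214302 = (173539/961)/(-522225/961) - 214302 = -961/522225*173539/961 - 214302 = -173539/522225 - 214302 = -111914035489/522225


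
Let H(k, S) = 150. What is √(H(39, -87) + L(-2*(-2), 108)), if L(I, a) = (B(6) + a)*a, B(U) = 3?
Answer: 17*√42 ≈ 110.17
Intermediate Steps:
L(I, a) = a*(3 + a) (L(I, a) = (3 + a)*a = a*(3 + a))
√(H(39, -87) + L(-2*(-2), 108)) = √(150 + 108*(3 + 108)) = √(150 + 108*111) = √(150 + 11988) = √12138 = 17*√42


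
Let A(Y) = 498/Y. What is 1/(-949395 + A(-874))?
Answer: -437/414885864 ≈ -1.0533e-6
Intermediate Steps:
1/(-949395 + A(-874)) = 1/(-949395 + 498/(-874)) = 1/(-949395 + 498*(-1/874)) = 1/(-949395 - 249/437) = 1/(-414885864/437) = -437/414885864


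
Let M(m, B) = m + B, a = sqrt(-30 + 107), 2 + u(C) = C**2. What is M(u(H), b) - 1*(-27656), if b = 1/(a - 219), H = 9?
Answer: 1328062521/47884 - sqrt(77)/47884 ≈ 27735.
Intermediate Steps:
u(C) = -2 + C**2
a = sqrt(77) ≈ 8.7750
b = 1/(-219 + sqrt(77)) (b = 1/(sqrt(77) - 219) = 1/(-219 + sqrt(77)) ≈ -0.0047568)
M(m, B) = B + m
M(u(H), b) - 1*(-27656) = ((-219/47884 - sqrt(77)/47884) + (-2 + 9**2)) - 1*(-27656) = ((-219/47884 - sqrt(77)/47884) + (-2 + 81)) + 27656 = ((-219/47884 - sqrt(77)/47884) + 79) + 27656 = (3782617/47884 - sqrt(77)/47884) + 27656 = 1328062521/47884 - sqrt(77)/47884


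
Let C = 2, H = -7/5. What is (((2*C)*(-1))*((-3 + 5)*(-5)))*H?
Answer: -56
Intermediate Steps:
H = -7/5 (H = -7*1/5 = -7/5 ≈ -1.4000)
(((2*C)*(-1))*((-3 + 5)*(-5)))*H = (((2*2)*(-1))*((-3 + 5)*(-5)))*(-7/5) = ((4*(-1))*(2*(-5)))*(-7/5) = -4*(-10)*(-7/5) = 40*(-7/5) = -56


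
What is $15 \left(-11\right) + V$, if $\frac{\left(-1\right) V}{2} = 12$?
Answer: $-189$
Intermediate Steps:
$V = -24$ ($V = \left(-2\right) 12 = -24$)
$15 \left(-11\right) + V = 15 \left(-11\right) - 24 = -165 - 24 = -189$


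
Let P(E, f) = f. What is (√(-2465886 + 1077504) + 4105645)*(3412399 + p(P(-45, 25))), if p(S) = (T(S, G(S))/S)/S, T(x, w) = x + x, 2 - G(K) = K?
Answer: 70050496104033/5 + 85309977*I*√1388382/25 ≈ 1.401e+13 + 4.0208e+9*I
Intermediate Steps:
G(K) = 2 - K
T(x, w) = 2*x
p(S) = 2/S (p(S) = ((2*S)/S)/S = 2/S)
(√(-2465886 + 1077504) + 4105645)*(3412399 + p(P(-45, 25))) = (√(-2465886 + 1077504) + 4105645)*(3412399 + 2/25) = (√(-1388382) + 4105645)*(3412399 + 2*(1/25)) = (I*√1388382 + 4105645)*(3412399 + 2/25) = (4105645 + I*√1388382)*(85309977/25) = 70050496104033/5 + 85309977*I*√1388382/25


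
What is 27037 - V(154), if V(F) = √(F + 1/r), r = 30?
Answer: 27037 - √138630/30 ≈ 27025.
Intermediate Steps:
V(F) = √(1/30 + F) (V(F) = √(F + 1/30) = √(1/30 + F))
27037 - V(154) = 27037 - √(30 + 900*154)/30 = 27037 - √(30 + 138600)/30 = 27037 - √138630/30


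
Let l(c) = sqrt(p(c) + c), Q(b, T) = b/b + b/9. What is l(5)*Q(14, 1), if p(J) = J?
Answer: 23*sqrt(10)/9 ≈ 8.0814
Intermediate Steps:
Q(b, T) = 1 + b/9 (Q(b, T) = 1 + b*(1/9) = 1 + b/9)
l(c) = sqrt(2)*sqrt(c) (l(c) = sqrt(c + c) = sqrt(2*c) = sqrt(2)*sqrt(c))
l(5)*Q(14, 1) = (sqrt(2)*sqrt(5))*(1 + (1/9)*14) = sqrt(10)*(1 + 14/9) = sqrt(10)*(23/9) = 23*sqrt(10)/9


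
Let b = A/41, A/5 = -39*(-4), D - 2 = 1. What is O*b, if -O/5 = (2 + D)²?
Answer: -97500/41 ≈ -2378.0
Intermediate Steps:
D = 3 (D = 2 + 1 = 3)
A = 780 (A = 5*(-39*(-4)) = 5*156 = 780)
O = -125 (O = -5*(2 + 3)² = -5*5² = -5*25 = -125)
b = 780/41 ≈ 19.024
O*b = -125*780/41 = -97500/41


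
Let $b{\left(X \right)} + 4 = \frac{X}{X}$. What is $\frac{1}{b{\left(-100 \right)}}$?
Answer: $- \frac{1}{3} \approx -0.33333$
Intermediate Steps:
$b{\left(X \right)} = -3$ ($b{\left(X \right)} = -4 + \frac{X}{X} = -4 + 1 = -3$)
$\frac{1}{b{\left(-100 \right)}} = \frac{1}{-3} = - \frac{1}{3}$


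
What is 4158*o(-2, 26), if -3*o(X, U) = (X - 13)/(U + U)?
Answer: 10395/26 ≈ 399.81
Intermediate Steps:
o(X, U) = -(-13 + X)/(6*U) (o(X, U) = -(X - 13)/(3*(U + U)) = -(-13 + X)/(3*(2*U)) = -(-13 + X)*1/(2*U)/3 = -(-13 + X)/(6*U))
4158*o(-2, 26) = 4158*((⅙)*(13 - 1*(-2))/26) = 4158*((⅙)*(1/26)*(13 + 2)) = 4158*((⅙)*(1/26)*15) = 4158*(5/52) = 10395/26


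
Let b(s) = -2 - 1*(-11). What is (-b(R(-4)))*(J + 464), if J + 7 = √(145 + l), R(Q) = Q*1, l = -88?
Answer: -4113 - 9*√57 ≈ -4180.9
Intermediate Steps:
R(Q) = Q
J = -7 + √57 (J = -7 + √(145 - 88) = -7 + √57 ≈ 0.54983)
b(s) = 9 (b(s) = -2 + 11 = 9)
(-b(R(-4)))*(J + 464) = (-1*9)*((-7 + √57) + 464) = -9*(457 + √57) = -4113 - 9*√57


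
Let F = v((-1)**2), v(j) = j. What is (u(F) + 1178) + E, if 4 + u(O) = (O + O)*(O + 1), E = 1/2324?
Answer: 2737673/2324 ≈ 1178.0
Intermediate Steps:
F = 1 (F = (-1)**2 = 1)
E = 1/2324 ≈ 0.00043029
u(O) = -4 + 2*O*(1 + O) (u(O) = -4 + (O + O)*(O + 1) = -4 + (2*O)*(1 + O) = -4 + 2*O*(1 + O))
(u(F) + 1178) + E = ((-4 + 2*1 + 2*1**2) + 1178) + 1/2324 = ((-4 + 2 + 2*1) + 1178) + 1/2324 = ((-4 + 2 + 2) + 1178) + 1/2324 = (0 + 1178) + 1/2324 = 1178 + 1/2324 = 2737673/2324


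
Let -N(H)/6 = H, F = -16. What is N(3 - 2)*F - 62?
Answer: 34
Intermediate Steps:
N(H) = -6*H
N(3 - 2)*F - 62 = -6*(3 - 2)*(-16) - 62 = -6*1*(-16) - 62 = -6*(-16) - 62 = 96 - 62 = 34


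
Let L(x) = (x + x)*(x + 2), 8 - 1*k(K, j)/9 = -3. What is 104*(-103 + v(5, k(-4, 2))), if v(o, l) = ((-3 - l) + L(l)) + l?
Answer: 2068768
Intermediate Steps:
k(K, j) = 99 (k(K, j) = 72 - 9*(-3) = 72 + 27 = 99)
L(x) = 2*x*(2 + x) (L(x) = (2*x)*(2 + x) = 2*x*(2 + x))
v(o, l) = -3 + 2*l*(2 + l) (v(o, l) = ((-3 - l) + 2*l*(2 + l)) + l = (-3 - l + 2*l*(2 + l)) + l = -3 + 2*l*(2 + l))
104*(-103 + v(5, k(-4, 2))) = 104*(-103 + (-3 + 2*99*(2 + 99))) = 104*(-103 + (-3 + 2*99*101)) = 104*(-103 + (-3 + 19998)) = 104*(-103 + 19995) = 104*19892 = 2068768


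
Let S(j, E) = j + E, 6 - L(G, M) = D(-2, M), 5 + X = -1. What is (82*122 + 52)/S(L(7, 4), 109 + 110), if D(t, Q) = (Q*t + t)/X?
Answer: 15084/335 ≈ 45.027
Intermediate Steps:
X = -6 (X = -5 - 1 = -6)
D(t, Q) = -t/6 - Q*t/6 (D(t, Q) = (Q*t + t)/(-6) = (t + Q*t)*(-1/6) = -t/6 - Q*t/6)
L(G, M) = 17/3 - M/3 (L(G, M) = 6 - (-1)*(-2)*(1 + M)/6 = 6 - (1/3 + M/3) = 6 + (-1/3 - M/3) = 17/3 - M/3)
S(j, E) = E + j
(82*122 + 52)/S(L(7, 4), 109 + 110) = (82*122 + 52)/((109 + 110) + (17/3 - 1/3*4)) = (10004 + 52)/(219 + (17/3 - 4/3)) = 10056/(219 + 13/3) = 10056/(670/3) = 10056*(3/670) = 15084/335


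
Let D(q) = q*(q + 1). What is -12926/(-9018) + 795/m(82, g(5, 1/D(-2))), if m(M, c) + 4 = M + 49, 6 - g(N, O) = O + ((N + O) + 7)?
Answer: 4405456/572643 ≈ 7.6932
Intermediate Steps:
D(q) = q*(1 + q)
g(N, O) = -1 - N - 2*O (g(N, O) = 6 - (O + ((N + O) + 7)) = 6 - (O + (7 + N + O)) = 6 - (7 + N + 2*O) = 6 + (-7 - N - 2*O) = -1 - N - 2*O)
m(M, c) = 45 + M (m(M, c) = -4 + (M + 49) = -4 + (49 + M) = 45 + M)
-12926/(-9018) + 795/m(82, g(5, 1/D(-2))) = -12926/(-9018) + 795/(45 + 82) = -12926*(-1/9018) + 795/127 = 6463/4509 + 795*(1/127) = 6463/4509 + 795/127 = 4405456/572643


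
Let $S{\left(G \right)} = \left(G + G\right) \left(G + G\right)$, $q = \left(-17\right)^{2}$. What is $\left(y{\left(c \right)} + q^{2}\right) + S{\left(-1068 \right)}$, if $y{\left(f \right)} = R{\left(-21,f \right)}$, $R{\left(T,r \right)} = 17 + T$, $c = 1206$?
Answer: $4646013$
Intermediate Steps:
$q = 289$
$y{\left(f \right)} = -4$ ($y{\left(f \right)} = 17 - 21 = -4$)
$S{\left(G \right)} = 4 G^{2}$ ($S{\left(G \right)} = 2 G 2 G = 4 G^{2}$)
$\left(y{\left(c \right)} + q^{2}\right) + S{\left(-1068 \right)} = \left(-4 + 289^{2}\right) + 4 \left(-1068\right)^{2} = \left(-4 + 83521\right) + 4 \cdot 1140624 = 83517 + 4562496 = 4646013$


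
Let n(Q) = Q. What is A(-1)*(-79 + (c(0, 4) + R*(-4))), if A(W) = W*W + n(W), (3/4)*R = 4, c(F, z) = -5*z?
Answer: 0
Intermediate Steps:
R = 16/3 (R = (4/3)*4 = 16/3 ≈ 5.3333)
A(W) = W + W² (A(W) = W*W + W = W² + W = W + W²)
A(-1)*(-79 + (c(0, 4) + R*(-4))) = (-(1 - 1))*(-79 + (-5*4 + (16/3)*(-4))) = (-1*0)*(-79 + (-20 - 64/3)) = 0*(-79 - 124/3) = 0*(-361/3) = 0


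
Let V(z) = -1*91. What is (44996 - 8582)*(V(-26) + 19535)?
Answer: 708033816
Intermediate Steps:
V(z) = -91
(44996 - 8582)*(V(-26) + 19535) = (44996 - 8582)*(-91 + 19535) = 36414*19444 = 708033816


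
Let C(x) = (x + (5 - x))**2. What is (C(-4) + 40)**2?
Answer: 4225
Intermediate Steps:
C(x) = 25 (C(x) = 5**2 = 25)
(C(-4) + 40)**2 = (25 + 40)**2 = 65**2 = 4225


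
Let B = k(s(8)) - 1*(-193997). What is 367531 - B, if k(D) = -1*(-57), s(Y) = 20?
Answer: 173477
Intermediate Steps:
k(D) = 57
B = 194054 (B = 57 - 1*(-193997) = 57 + 193997 = 194054)
367531 - B = 367531 - 1*194054 = 367531 - 194054 = 173477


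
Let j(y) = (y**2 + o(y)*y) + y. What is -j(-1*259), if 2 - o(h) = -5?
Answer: -65009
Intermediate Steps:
o(h) = 7 (o(h) = 2 - 1*(-5) = 2 + 5 = 7)
j(y) = y**2 + 8*y (j(y) = (y**2 + 7*y) + y = y**2 + 8*y)
-j(-1*259) = -(-1*259)*(8 - 1*259) = -(-259)*(8 - 259) = -(-259)*(-251) = -1*65009 = -65009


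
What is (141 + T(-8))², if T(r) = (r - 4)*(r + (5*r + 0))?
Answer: 514089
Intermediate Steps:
T(r) = 6*r*(-4 + r) (T(r) = (-4 + r)*(r + 5*r) = (-4 + r)*(6*r) = 6*r*(-4 + r))
(141 + T(-8))² = (141 + 6*(-8)*(-4 - 8))² = (141 + 6*(-8)*(-12))² = (141 + 576)² = 717² = 514089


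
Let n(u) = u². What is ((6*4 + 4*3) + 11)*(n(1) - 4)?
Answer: -141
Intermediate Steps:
((6*4 + 4*3) + 11)*(n(1) - 4) = ((6*4 + 4*3) + 11)*(1² - 4) = ((24 + 12) + 11)*(1 - 4) = (36 + 11)*(-3) = 47*(-3) = -141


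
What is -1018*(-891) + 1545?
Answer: 908583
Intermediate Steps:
-1018*(-891) + 1545 = 907038 + 1545 = 908583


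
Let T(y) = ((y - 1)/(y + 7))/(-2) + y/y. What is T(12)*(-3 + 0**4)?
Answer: -81/38 ≈ -2.1316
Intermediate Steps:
T(y) = 1 - (-1 + y)/(2*(7 + y)) (T(y) = ((-1 + y)/(7 + y))*(-1/2) + 1 = -(-1 + y)/(2*(7 + y)) + 1 = 1 - (-1 + y)/(2*(7 + y)))
T(12)*(-3 + 0**4) = ((15 + 12)/(2*(7 + 12)))*(-3 + 0**4) = ((1/2)*27/19)*(-3 + 0) = ((1/2)*(1/19)*27)*(-3) = (27/38)*(-3) = -81/38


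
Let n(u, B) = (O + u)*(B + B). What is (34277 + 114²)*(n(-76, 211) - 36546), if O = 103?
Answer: -1189010496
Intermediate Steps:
n(u, B) = 2*B*(103 + u) (n(u, B) = (103 + u)*(B + B) = (103 + u)*(2*B) = 2*B*(103 + u))
(34277 + 114²)*(n(-76, 211) - 36546) = (34277 + 114²)*(2*211*(103 - 76) - 36546) = (34277 + 12996)*(2*211*27 - 36546) = 47273*(11394 - 36546) = 47273*(-25152) = -1189010496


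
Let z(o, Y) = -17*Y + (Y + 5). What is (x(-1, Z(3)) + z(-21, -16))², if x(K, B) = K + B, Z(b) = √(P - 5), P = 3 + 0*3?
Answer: (260 + I*√2)² ≈ 67598.0 + 735.4*I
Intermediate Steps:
P = 3 (P = 3 + 0 = 3)
z(o, Y) = 5 - 16*Y (z(o, Y) = -17*Y + (5 + Y) = 5 - 16*Y)
Z(b) = I*√2 (Z(b) = √(3 - 5) = √(-2) = I*√2)
x(K, B) = B + K
(x(-1, Z(3)) + z(-21, -16))² = ((I*√2 - 1) + (5 - 16*(-16)))² = ((-1 + I*√2) + (5 + 256))² = ((-1 + I*√2) + 261)² = (260 + I*√2)²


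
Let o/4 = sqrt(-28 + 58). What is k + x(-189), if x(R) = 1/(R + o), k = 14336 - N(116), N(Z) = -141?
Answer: 170061256/11747 - 4*sqrt(30)/35241 ≈ 14477.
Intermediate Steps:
o = 4*sqrt(30) (o = 4*sqrt(-28 + 58) = 4*sqrt(30) ≈ 21.909)
k = 14477 (k = 14336 - 1*(-141) = 14336 + 141 = 14477)
x(R) = 1/(R + 4*sqrt(30))
k + x(-189) = 14477 + 1/(-189 + 4*sqrt(30))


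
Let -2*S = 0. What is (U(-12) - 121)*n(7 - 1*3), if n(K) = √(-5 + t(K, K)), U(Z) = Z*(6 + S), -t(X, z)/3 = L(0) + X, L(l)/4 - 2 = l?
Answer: -193*I*√41 ≈ -1235.8*I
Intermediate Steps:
S = 0 (S = -½*0 = 0)
L(l) = 8 + 4*l
t(X, z) = -24 - 3*X (t(X, z) = -3*((8 + 4*0) + X) = -3*((8 + 0) + X) = -3*(8 + X) = -24 - 3*X)
U(Z) = 6*Z (U(Z) = Z*(6 + 0) = Z*6 = 6*Z)
n(K) = √(-29 - 3*K) (n(K) = √(-5 + (-24 - 3*K)) = √(-29 - 3*K))
(U(-12) - 121)*n(7 - 1*3) = (6*(-12) - 121)*√(-29 - 3*(7 - 1*3)) = (-72 - 121)*√(-29 - 3*(7 - 3)) = -193*√(-29 - 3*4) = -193*√(-29 - 12) = -193*I*√41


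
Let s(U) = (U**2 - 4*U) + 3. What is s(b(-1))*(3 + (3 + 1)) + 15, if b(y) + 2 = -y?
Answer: 71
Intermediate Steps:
b(y) = -2 - y
s(U) = 3 + U**2 - 4*U
s(b(-1))*(3 + (3 + 1)) + 15 = (3 + (-2 - 1*(-1))**2 - 4*(-2 - 1*(-1)))*(3 + (3 + 1)) + 15 = (3 + (-2 + 1)**2 - 4*(-2 + 1))*(3 + 4) + 15 = (3 + (-1)**2 - 4*(-1))*7 + 15 = (3 + 1 + 4)*7 + 15 = 8*7 + 15 = 56 + 15 = 71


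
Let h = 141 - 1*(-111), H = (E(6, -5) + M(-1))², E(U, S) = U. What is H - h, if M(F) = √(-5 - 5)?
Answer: -226 + 12*I*√10 ≈ -226.0 + 37.947*I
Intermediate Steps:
M(F) = I*√10 (M(F) = √(-10) = I*√10)
H = (6 + I*√10)² ≈ 26.0 + 37.947*I
h = 252 (h = 141 + 111 = 252)
H - h = (6 + I*√10)² - 1*252 = (6 + I*√10)² - 252 = -252 + (6 + I*√10)²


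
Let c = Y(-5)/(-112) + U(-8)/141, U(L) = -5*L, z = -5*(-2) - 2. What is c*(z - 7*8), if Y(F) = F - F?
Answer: -640/47 ≈ -13.617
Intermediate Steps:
z = 8 (z = 10 - 2 = 8)
Y(F) = 0
c = 40/141 (c = 0/(-112) - 5*(-8)/141 = 0*(-1/112) + 40*(1/141) = 0 + 40/141 = 40/141 ≈ 0.28369)
c*(z - 7*8) = 40*(8 - 7*8)/141 = 40*(8 - 56)/141 = (40/141)*(-48) = -640/47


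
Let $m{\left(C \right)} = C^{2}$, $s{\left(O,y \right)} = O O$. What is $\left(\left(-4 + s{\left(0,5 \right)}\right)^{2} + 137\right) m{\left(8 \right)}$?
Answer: $9792$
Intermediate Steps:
$s{\left(O,y \right)} = O^{2}$
$\left(\left(-4 + s{\left(0,5 \right)}\right)^{2} + 137\right) m{\left(8 \right)} = \left(\left(-4 + 0^{2}\right)^{2} + 137\right) 8^{2} = \left(\left(-4 + 0\right)^{2} + 137\right) 64 = \left(\left(-4\right)^{2} + 137\right) 64 = \left(16 + 137\right) 64 = 153 \cdot 64 = 9792$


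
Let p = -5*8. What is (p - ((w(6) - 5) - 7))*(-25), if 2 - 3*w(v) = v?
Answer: 2000/3 ≈ 666.67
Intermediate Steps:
w(v) = ⅔ - v/3
p = -40
(p - ((w(6) - 5) - 7))*(-25) = (-40 - (((⅔ - ⅓*6) - 5) - 7))*(-25) = (-40 - (((⅔ - 2) - 5) - 7))*(-25) = (-40 - ((-4/3 - 5) - 7))*(-25) = (-40 - (-19/3 - 7))*(-25) = (-40 - 1*(-40/3))*(-25) = (-40 + 40/3)*(-25) = -80/3*(-25) = 2000/3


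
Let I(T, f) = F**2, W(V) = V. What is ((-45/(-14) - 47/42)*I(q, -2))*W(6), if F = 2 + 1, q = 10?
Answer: 792/7 ≈ 113.14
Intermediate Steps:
F = 3
I(T, f) = 9 (I(T, f) = 3**2 = 9)
((-45/(-14) - 47/42)*I(q, -2))*W(6) = ((-45/(-14) - 47/42)*9)*6 = ((-45*(-1/14) - 47*1/42)*9)*6 = ((45/14 - 47/42)*9)*6 = ((44/21)*9)*6 = (132/7)*6 = 792/7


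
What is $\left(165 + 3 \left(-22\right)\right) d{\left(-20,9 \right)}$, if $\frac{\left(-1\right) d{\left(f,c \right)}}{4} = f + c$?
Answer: $4356$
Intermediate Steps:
$d{\left(f,c \right)} = - 4 c - 4 f$ ($d{\left(f,c \right)} = - 4 \left(f + c\right) = - 4 \left(c + f\right) = - 4 c - 4 f$)
$\left(165 + 3 \left(-22\right)\right) d{\left(-20,9 \right)} = \left(165 + 3 \left(-22\right)\right) \left(\left(-4\right) 9 - -80\right) = \left(165 - 66\right) \left(-36 + 80\right) = 99 \cdot 44 = 4356$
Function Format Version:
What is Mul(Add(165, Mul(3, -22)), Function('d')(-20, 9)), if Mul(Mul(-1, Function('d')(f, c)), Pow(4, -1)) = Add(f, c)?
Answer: 4356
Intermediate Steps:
Function('d')(f, c) = Add(Mul(-4, c), Mul(-4, f)) (Function('d')(f, c) = Mul(-4, Add(f, c)) = Mul(-4, Add(c, f)) = Add(Mul(-4, c), Mul(-4, f)))
Mul(Add(165, Mul(3, -22)), Function('d')(-20, 9)) = Mul(Add(165, Mul(3, -22)), Add(Mul(-4, 9), Mul(-4, -20))) = Mul(Add(165, -66), Add(-36, 80)) = Mul(99, 44) = 4356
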